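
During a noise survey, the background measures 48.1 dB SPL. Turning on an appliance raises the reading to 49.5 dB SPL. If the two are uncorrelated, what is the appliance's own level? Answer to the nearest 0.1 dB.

43.9 dB SPL

Subtract intensities: L_src = 10·log₁₀(10^(L_total/10) − 10^(L_bg/10)).
L_src = 10·log₁₀(10^(49.5/10) − 10^(48.1/10)) = 10·log₁₀(24560) = 43.9 dB SPL.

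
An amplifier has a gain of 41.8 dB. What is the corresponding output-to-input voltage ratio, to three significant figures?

123

Voltage ratio = 10^(dB/20).
10^(41.8/20) = 10^(2.090) = 123.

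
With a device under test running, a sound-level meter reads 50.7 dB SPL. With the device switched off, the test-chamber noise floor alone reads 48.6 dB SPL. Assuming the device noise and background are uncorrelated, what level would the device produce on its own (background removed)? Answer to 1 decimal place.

Background correction is a power subtraction:
L_src = 10·log₁₀(10^(50.7/10) − 10^(48.6/10)) = 10·log₁₀(45050) = 46.5 dB SPL.

46.5 dB SPL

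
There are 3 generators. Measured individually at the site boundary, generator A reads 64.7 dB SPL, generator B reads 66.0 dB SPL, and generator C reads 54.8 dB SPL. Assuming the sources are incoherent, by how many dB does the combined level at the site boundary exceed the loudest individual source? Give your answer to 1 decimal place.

Add the sources as powers (linear), then convert back to dB:
L_total = 10·log₁₀(10^(64.7/10) + 10^(66.0/10) + 10^(54.8/10)) = 68.59 dB SPL.
Excess over the loudest (66.0 dB): 68.59 − 66.0 = 2.6 dB.

2.6 dB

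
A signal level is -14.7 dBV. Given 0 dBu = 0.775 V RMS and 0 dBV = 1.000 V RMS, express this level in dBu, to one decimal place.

The offset between the scales is 20·log₁₀(0.775/1.000) = −2.214 dB.
So dBu = -14.7 + 2.214 = -12.5 dBu.

-12.5 dBu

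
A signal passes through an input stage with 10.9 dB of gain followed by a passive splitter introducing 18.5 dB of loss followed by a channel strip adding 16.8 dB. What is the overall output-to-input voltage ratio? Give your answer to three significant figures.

Net gain = 10.9 + (−18.5) + 16.8 = 9.2 dB.
Voltage ratio = 10^(9.2/20) = 2.88.

2.88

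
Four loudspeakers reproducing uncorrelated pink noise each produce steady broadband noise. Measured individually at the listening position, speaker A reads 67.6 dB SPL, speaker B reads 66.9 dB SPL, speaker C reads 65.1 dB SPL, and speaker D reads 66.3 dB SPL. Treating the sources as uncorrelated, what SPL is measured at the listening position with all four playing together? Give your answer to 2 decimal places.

Incoherent sources sum as intensities:
L_total = 10·log₁₀(10^(67.6/10) + 10^(66.9/10) + 10^(65.1/10) + 10^(66.3/10)) = 10·log₁₀(18150000) = 72.59 dB SPL.

72.59 dB SPL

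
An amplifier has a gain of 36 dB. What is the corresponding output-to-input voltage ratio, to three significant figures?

63.1

Voltage ratio = 10^(dB/20).
10^(36/20) = 10^(1.800) = 63.1.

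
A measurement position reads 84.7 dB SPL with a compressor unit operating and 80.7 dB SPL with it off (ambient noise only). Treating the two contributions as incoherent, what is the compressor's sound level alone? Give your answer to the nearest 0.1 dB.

Background correction is a power subtraction:
L_src = 10·log₁₀(10^(84.7/10) − 10^(80.7/10)) = 10·log₁₀(177600000) = 82.5 dB SPL.

82.5 dB SPL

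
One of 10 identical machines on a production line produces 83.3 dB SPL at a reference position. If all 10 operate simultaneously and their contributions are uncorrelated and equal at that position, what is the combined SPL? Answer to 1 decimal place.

10 equal incoherent sources raise the level by 10·log₁₀(10) = 10.00 dB.
L_total = 83.3 + 10.00 = 93.3 dB SPL.

93.3 dB SPL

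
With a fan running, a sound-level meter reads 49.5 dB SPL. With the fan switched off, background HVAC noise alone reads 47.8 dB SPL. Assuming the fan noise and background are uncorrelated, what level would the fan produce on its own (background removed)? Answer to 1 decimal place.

44.6 dB SPL

Subtract intensities: L_src = 10·log₁₀(10^(L_total/10) − 10^(L_bg/10)).
L_src = 10·log₁₀(10^(49.5/10) − 10^(47.8/10)) = 10·log₁₀(28870) = 44.6 dB SPL.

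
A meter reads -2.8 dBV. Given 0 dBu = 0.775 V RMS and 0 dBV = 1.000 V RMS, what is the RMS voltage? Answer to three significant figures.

V = 1.000 V × 10^(-2.8/20).
= 1.000 × 0.7244 = 0.724 V.

0.724 V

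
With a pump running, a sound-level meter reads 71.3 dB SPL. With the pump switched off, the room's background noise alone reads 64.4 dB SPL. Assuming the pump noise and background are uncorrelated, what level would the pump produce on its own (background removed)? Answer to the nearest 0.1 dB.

70.3 dB SPL

Subtract intensities: L_src = 10·log₁₀(10^(L_total/10) − 10^(L_bg/10)).
L_src = 10·log₁₀(10^(71.3/10) − 10^(64.4/10)) = 10·log₁₀(10740000) = 70.3 dB SPL.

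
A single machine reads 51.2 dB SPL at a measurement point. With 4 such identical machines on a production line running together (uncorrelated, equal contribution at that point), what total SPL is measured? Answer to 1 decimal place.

4 equal incoherent sources raise the level by 10·log₁₀(4) = 6.02 dB.
L_total = 51.2 + 6.02 = 57.2 dB SPL.

57.2 dB SPL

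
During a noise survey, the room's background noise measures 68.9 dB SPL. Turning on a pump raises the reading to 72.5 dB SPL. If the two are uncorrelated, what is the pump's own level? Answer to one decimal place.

Background correction is a power subtraction:
L_src = 10·log₁₀(10^(72.5/10) − 10^(68.9/10)) = 10·log₁₀(10020000) = 70.0 dB SPL.

70.0 dB SPL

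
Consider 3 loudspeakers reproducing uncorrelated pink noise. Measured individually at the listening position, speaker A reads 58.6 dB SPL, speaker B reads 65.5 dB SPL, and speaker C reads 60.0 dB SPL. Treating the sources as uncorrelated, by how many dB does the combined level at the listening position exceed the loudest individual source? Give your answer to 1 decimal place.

1.7 dB

Incoherent sources sum as intensities:
L_total = 10·log₁₀(10^(58.6/10) + 10^(65.5/10) + 10^(60.0/10)) = 67.22 dB SPL.
Excess over the loudest (65.5 dB): 67.22 − 65.5 = 1.7 dB.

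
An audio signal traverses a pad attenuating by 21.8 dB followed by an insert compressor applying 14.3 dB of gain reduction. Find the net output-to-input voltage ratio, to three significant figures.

Net gain = (−21.8) + (−14.3) = -36.1 dB.
Voltage ratio = 10^(-36.1/20) = 0.0157.

0.0157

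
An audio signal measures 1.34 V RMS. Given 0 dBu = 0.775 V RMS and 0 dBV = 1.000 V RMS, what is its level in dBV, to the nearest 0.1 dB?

dBV = 20·log₁₀(V / 1.000 V).
20·log₁₀(1.34/1.000) = +2.5 dBV.

+2.5 dBV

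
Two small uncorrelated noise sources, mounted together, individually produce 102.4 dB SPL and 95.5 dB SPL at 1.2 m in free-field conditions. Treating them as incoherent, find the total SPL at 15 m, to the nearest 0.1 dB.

81.3 dB SPL

Combined at 1.2 m: 10·log₁₀(10^(102.4/10)+10^(95.5/10)) = 103.21 dB SPL.
Then apply −20·log₁₀(15/1.2) = -21.94 dB → 81.3 dB SPL.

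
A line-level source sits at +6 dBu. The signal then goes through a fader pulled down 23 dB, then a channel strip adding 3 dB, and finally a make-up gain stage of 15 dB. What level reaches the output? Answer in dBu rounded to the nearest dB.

+1 dBu

In dB, series stages simply add:
+6 − 23 + 3 + 15 = +1 dBu.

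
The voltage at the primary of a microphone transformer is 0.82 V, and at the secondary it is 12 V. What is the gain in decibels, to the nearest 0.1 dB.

Voltage ratio → dB uses the 20·log₁₀ form:
20·log₁₀(12/0.82) = 20·log₁₀(14.63) = 23.3 dB.

23.3 dB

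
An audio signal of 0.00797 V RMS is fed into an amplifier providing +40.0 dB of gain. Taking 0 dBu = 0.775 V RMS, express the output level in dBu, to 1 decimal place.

Input level: 20·log₁₀(0.00797/0.775) = -39.76 dBu.
Output: -39.76 + 40.0 = +0.2 dBu.

+0.2 dBu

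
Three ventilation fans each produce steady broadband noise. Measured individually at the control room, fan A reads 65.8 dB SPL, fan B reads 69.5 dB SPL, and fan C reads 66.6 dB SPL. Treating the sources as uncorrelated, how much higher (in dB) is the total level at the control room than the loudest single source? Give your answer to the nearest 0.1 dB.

Incoherent sources sum as intensities:
L_total = 10·log₁₀(10^(65.8/10) + 10^(69.5/10) + 10^(66.6/10)) = 72.38 dB SPL.
Excess over the loudest (69.5 dB): 72.38 − 69.5 = 2.9 dB.

2.9 dB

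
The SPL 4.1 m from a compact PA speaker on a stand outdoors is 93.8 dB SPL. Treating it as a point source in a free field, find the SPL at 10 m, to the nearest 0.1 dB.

Inverse-square spreading gives ΔL = −20·log₁₀(d₂/d₁).
ΔL = −20·log₁₀(10/4.1) = -7.74 dB, so L₂ = 93.8 + (-7.74) = 86.1 dB SPL.

86.1 dB SPL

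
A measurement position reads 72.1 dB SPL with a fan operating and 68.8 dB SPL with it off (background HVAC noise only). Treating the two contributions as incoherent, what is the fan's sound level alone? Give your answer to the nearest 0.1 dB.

69.4 dB SPL

Background correction is a power subtraction:
L_src = 10·log₁₀(10^(72.1/10) − 10^(68.8/10)) = 10·log₁₀(8632000) = 69.4 dB SPL.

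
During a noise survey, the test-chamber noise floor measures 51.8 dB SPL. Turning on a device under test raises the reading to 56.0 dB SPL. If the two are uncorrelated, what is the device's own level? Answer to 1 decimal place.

Subtract intensities: L_src = 10·log₁₀(10^(L_total/10) − 10^(L_bg/10)).
L_src = 10·log₁₀(10^(56.0/10) − 10^(51.8/10)) = 10·log₁₀(246800) = 53.9 dB SPL.

53.9 dB SPL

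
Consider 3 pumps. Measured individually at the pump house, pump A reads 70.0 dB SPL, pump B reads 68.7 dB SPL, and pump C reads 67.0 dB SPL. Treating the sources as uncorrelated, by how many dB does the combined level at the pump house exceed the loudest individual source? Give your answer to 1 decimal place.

3.5 dB

Uncorrelated sources add in intensity (power), not in dB.
L_total = 10·log₁₀(10^(70.0/10) + 10^(68.7/10) + 10^(67.0/10)) = 73.51 dB SPL.
Excess over the loudest (70.0 dB): 73.51 − 70.0 = 3.5 dB.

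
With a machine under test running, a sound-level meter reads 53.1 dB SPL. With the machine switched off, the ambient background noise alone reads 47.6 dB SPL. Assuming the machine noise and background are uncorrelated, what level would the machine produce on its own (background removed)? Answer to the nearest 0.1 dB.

51.7 dB SPL

Remove the background by subtracting linear intensities:
L_src = 10·log₁₀(10^(53.1/10) − 10^(47.6/10)) = 10·log₁₀(146600) = 51.7 dB SPL.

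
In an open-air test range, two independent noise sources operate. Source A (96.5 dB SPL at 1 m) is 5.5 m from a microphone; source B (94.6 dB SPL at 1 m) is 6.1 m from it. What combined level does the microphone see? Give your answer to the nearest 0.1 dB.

At the listener: L_A = 96.5 − 20·log₁₀(5.5) = 81.69 dB; L_B = 94.6 − 20·log₁₀(6.1) = 78.89 dB.
Combined: 10·log₁₀(10^(81.69/10)+10^(78.89/10)) = 83.5 dB SPL.

83.5 dB SPL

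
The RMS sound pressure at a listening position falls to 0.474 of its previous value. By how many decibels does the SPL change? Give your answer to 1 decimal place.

SPL change from a pressure ratio uses the 20·log₁₀ form:
20·log₁₀(0.474) = -6.5 dB.

-6.5 dB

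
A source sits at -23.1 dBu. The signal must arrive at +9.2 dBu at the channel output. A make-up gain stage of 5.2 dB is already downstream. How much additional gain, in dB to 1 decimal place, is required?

The required make-up gain is the shortfall in the dB sum.
G = +9.2 − (-23.1) − 5.2 = 27.1 dB.

27.1 dB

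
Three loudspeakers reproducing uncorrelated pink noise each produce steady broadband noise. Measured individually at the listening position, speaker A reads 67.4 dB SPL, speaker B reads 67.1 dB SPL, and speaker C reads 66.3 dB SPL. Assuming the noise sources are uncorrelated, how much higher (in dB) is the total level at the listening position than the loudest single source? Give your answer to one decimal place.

4.3 dB

Uncorrelated sources add in intensity (power), not in dB.
L_total = 10·log₁₀(10^(67.4/10) + 10^(67.1/10) + 10^(66.3/10)) = 71.73 dB SPL.
Excess over the loudest (67.4 dB): 71.73 − 67.4 = 4.3 dB.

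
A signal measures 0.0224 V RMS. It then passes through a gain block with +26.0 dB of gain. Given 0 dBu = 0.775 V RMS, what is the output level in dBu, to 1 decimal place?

Input level: 20·log₁₀(0.0224/0.775) = -30.78 dBu.
Output: -30.78 + 26.0 = -4.8 dBu.

-4.8 dBu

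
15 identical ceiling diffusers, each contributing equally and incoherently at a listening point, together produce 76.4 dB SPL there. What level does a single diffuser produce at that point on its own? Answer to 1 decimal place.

15 equal incoherent sources add 10·log₁₀(15) = 11.76 dB over one source.
L_one = 76.4 − 11.76 = 64.6 dB SPL.

64.6 dB SPL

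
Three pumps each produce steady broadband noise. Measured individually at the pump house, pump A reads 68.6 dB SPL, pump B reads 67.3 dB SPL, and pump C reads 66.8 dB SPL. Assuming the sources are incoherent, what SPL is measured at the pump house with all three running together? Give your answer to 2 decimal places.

Incoherent sources sum as intensities:
L_total = 10·log₁₀(10^(68.6/10) + 10^(67.3/10) + 10^(66.8/10)) = 10·log₁₀(17400000) = 72.41 dB SPL.

72.41 dB SPL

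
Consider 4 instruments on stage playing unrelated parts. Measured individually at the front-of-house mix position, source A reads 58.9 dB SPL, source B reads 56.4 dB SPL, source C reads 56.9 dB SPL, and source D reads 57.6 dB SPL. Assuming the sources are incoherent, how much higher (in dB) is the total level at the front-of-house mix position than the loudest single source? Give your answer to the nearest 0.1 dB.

Incoherent sources sum as intensities:
L_total = 10·log₁₀(10^(58.9/10) + 10^(56.4/10) + 10^(56.9/10) + 10^(57.6/10)) = 63.58 dB SPL.
Excess over the loudest (58.9 dB): 63.58 − 58.9 = 4.7 dB.

4.7 dB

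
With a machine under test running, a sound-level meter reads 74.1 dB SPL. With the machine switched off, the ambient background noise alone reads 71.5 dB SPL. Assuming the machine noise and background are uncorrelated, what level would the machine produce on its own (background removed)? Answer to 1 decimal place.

70.6 dB SPL

Background correction is a power subtraction:
L_src = 10·log₁₀(10^(74.1/10) − 10^(71.5/10)) = 10·log₁₀(11580000) = 70.6 dB SPL.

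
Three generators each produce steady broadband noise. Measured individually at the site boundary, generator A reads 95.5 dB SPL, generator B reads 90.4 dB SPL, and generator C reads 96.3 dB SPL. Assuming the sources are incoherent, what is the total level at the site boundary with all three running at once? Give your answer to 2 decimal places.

99.50 dB SPL

Add the sources as powers (linear), then convert back to dB:
L_total = 10·log₁₀(10^(95.5/10) + 10^(90.4/10) + 10^(96.3/10)) = 10·log₁₀(8910000000) = 99.50 dB SPL.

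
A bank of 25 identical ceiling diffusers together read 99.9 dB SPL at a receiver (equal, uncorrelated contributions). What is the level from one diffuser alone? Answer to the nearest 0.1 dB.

85.9 dB SPL

25 equal incoherent sources add 10·log₁₀(25) = 13.98 dB over one source.
L_one = 99.9 − 13.98 = 85.9 dB SPL.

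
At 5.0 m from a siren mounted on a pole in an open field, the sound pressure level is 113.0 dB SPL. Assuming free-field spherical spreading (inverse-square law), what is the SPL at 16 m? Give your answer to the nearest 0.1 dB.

102.9 dB SPL

Free-field point source: level drops by 20·log₁₀ of the distance ratio.
ΔL = −20·log₁₀(16/5.0) = -10.10 dB, so L₂ = 113.0 + (-10.10) = 102.9 dB SPL.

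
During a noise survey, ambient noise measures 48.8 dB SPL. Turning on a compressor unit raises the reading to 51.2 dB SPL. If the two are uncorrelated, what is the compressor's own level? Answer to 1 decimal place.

Subtract intensities: L_src = 10·log₁₀(10^(L_total/10) − 10^(L_bg/10)).
L_src = 10·log₁₀(10^(51.2/10) − 10^(48.8/10)) = 10·log₁₀(55970) = 47.5 dB SPL.

47.5 dB SPL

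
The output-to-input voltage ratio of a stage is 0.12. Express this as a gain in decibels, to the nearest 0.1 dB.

-18.4 dB

Voltage ratio → dB uses the 20·log₁₀ form:
20·log₁₀(0.12) = -18.4 dB.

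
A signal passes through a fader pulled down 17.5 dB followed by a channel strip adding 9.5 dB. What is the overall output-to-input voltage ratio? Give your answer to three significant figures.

0.398

Net gain = (−17.5) + 9.5 = -8.0 dB.
Voltage ratio = 10^(-8.0/20) = 0.398.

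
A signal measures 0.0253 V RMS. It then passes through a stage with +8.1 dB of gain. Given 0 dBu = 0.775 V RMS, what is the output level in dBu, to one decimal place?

-21.6 dBu

Input level: 20·log₁₀(0.0253/0.775) = -29.72 dBu.
Output: -29.72 + 8.1 = -21.6 dBu.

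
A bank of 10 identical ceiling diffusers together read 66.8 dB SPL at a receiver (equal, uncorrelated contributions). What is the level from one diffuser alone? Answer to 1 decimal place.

56.8 dB SPL

10 equal incoherent sources add 10·log₁₀(10) = 10.00 dB over one source.
L_one = 66.8 − 10.00 = 56.8 dB SPL.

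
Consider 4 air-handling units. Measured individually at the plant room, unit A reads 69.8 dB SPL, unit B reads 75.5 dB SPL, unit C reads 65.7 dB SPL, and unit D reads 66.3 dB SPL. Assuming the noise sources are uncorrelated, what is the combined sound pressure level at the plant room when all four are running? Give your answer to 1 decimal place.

Add the sources as powers (linear), then convert back to dB:
L_total = 10·log₁₀(10^(69.8/10) + 10^(75.5/10) + 10^(65.7/10) + 10^(66.3/10)) = 10·log₁₀(53010000) = 77.2 dB SPL.

77.2 dB SPL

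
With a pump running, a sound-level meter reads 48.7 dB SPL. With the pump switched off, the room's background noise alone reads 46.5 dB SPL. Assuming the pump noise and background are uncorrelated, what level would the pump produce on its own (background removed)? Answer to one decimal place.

Subtract intensities: L_src = 10·log₁₀(10^(L_total/10) − 10^(L_bg/10)).
L_src = 10·log₁₀(10^(48.7/10) − 10^(46.5/10)) = 10·log₁₀(29460) = 44.7 dB SPL.

44.7 dB SPL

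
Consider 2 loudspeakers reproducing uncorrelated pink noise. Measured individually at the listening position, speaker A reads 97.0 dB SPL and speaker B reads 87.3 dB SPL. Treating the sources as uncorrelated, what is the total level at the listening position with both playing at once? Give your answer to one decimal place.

Uncorrelated sources add in intensity (power), not in dB.
L_total = 10·log₁₀(10^(97.0/10) + 10^(87.3/10)) = 10·log₁₀(5549000000) = 97.4 dB SPL.

97.4 dB SPL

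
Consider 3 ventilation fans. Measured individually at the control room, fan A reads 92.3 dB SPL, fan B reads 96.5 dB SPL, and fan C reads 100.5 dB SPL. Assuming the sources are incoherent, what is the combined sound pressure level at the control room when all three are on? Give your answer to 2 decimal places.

Add the sources as powers (linear), then convert back to dB:
L_total = 10·log₁₀(10^(92.3/10) + 10^(96.5/10) + 10^(100.5/10)) = 10·log₁₀(17385000000) = 102.40 dB SPL.

102.40 dB SPL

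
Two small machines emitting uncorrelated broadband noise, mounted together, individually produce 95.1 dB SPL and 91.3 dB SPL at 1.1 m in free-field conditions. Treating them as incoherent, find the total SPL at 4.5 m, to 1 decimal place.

84.4 dB SPL

Combined at 1.1 m: 10·log₁₀(10^(95.1/10)+10^(91.3/10)) = 96.61 dB SPL.
Then apply −20·log₁₀(4.5/1.1) = -12.24 dB → 84.4 dB SPL.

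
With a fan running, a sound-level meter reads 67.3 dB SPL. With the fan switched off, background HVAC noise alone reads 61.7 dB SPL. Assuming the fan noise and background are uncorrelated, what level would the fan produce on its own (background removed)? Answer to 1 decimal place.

Remove the background by subtracting linear intensities:
L_src = 10·log₁₀(10^(67.3/10) − 10^(61.7/10)) = 10·log₁₀(3891000) = 65.9 dB SPL.

65.9 dB SPL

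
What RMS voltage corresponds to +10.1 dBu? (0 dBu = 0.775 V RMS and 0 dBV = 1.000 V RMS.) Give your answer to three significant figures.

V = 0.775 V × 10^(+10.1/20).
= 0.775 × 3.199 = 2.48 V.

2.48 V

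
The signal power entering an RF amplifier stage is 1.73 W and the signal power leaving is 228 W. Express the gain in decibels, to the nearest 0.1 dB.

Power ratio → dB uses the 10·log₁₀ form:
10·log₁₀(228/1.73) = 10·log₁₀(131.8) = 21.2 dB.

21.2 dB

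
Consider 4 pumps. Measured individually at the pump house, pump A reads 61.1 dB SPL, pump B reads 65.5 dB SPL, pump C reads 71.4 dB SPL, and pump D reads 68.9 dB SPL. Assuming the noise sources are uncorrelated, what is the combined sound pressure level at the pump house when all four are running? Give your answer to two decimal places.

Add the sources as powers (linear), then convert back to dB:
L_total = 10·log₁₀(10^(61.1/10) + 10^(65.5/10) + 10^(71.4/10) + 10^(68.9/10)) = 10·log₁₀(26400000) = 74.22 dB SPL.

74.22 dB SPL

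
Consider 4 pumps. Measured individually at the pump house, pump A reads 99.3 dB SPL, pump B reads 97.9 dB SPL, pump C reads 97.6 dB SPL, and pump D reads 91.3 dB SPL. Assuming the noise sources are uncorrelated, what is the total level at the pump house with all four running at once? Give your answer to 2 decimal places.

103.38 dB SPL

Incoherent sources sum as intensities:
L_total = 10·log₁₀(10^(99.3/10) + 10^(97.9/10) + 10^(97.6/10) + 10^(91.3/10)) = 10·log₁₀(21781000000) = 103.38 dB SPL.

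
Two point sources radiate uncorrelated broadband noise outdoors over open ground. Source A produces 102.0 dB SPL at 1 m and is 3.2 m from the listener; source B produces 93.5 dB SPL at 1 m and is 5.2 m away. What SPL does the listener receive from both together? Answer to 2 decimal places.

92.12 dB SPL

At the listener: L_A = 102.0 − 20·log₁₀(3.2) = 91.897 dB; L_B = 93.5 − 20·log₁₀(5.2) = 79.180 dB.
Combined: 10·log₁₀(10^(91.897/10)+10^(79.180/10)) = 92.12 dB SPL.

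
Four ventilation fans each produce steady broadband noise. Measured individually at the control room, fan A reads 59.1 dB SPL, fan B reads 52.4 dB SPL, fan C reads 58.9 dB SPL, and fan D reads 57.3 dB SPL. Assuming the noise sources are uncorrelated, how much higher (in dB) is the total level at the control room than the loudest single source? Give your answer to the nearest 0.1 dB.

4.5 dB

Uncorrelated sources add in intensity (power), not in dB.
L_total = 10·log₁₀(10^(59.1/10) + 10^(52.4/10) + 10^(58.9/10) + 10^(57.3/10)) = 63.62 dB SPL.
Excess over the loudest (59.1 dB): 63.62 − 59.1 = 4.5 dB.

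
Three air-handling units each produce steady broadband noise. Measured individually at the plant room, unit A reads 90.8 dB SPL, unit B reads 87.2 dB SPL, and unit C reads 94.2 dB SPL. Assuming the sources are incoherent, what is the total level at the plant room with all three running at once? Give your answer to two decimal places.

Uncorrelated sources add in intensity (power), not in dB.
L_total = 10·log₁₀(10^(90.8/10) + 10^(87.2/10) + 10^(94.2/10)) = 10·log₁₀(4357000000) = 96.39 dB SPL.

96.39 dB SPL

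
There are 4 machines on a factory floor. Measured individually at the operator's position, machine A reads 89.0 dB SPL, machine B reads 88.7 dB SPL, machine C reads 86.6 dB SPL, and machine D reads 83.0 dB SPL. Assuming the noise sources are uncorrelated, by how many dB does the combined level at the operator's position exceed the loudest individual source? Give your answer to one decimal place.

4.4 dB

Incoherent sources sum as intensities:
L_total = 10·log₁₀(10^(89.0/10) + 10^(88.7/10) + 10^(86.6/10) + 10^(83.0/10)) = 93.41 dB SPL.
Excess over the loudest (89.0 dB): 93.41 − 89.0 = 4.4 dB.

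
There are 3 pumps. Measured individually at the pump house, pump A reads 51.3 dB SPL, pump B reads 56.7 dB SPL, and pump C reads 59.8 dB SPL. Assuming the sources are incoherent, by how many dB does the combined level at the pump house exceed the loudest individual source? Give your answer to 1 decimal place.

Add the sources as powers (linear), then convert back to dB:
L_total = 10·log₁₀(10^(51.3/10) + 10^(56.7/10) + 10^(59.8/10)) = 61.92 dB SPL.
Excess over the loudest (59.8 dB): 61.92 − 59.8 = 2.1 dB.

2.1 dB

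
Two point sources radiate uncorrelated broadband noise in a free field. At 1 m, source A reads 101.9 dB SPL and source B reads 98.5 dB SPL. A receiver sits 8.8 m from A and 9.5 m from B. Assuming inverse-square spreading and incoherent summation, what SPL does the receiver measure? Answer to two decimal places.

At the listener: L_A = 101.9 − 20·log₁₀(8.8) = 83.010 dB; L_B = 98.5 − 20·log₁₀(9.5) = 78.946 dB.
Combined: 10·log₁₀(10^(83.010/10)+10^(78.946/10)) = 84.45 dB SPL.

84.45 dB SPL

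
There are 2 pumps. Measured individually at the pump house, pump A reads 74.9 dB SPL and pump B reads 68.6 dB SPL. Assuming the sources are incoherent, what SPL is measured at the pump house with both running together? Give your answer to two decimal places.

75.81 dB SPL

Uncorrelated sources add in intensity (power), not in dB.
L_total = 10·log₁₀(10^(74.9/10) + 10^(68.6/10)) = 10·log₁₀(38150000) = 75.81 dB SPL.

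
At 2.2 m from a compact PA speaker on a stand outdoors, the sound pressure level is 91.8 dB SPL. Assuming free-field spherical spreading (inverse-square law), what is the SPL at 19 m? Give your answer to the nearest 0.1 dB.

For a point source in a free field, ΔL = −20·log₁₀(d₂/d₁).
ΔL = −20·log₁₀(19/2.2) = -18.73 dB, so L₂ = 91.8 + (-18.73) = 73.1 dB SPL.

73.1 dB SPL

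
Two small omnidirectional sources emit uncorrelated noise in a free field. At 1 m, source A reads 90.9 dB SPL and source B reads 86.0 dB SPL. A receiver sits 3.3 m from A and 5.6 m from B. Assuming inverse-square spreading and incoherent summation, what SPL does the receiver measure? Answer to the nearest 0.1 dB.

81.0 dB SPL

At the listener: L_A = 90.9 − 20·log₁₀(3.3) = 80.53 dB; L_B = 86.0 − 20·log₁₀(5.6) = 71.04 dB.
Combined: 10·log₁₀(10^(80.53/10)+10^(71.04/10)) = 81.0 dB SPL.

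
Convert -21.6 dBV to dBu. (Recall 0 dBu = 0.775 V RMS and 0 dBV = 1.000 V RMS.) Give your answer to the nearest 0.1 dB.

-19.4 dBu

The offset between the scales is 20·log₁₀(0.775/1.000) = −2.214 dB.
So dBu = -21.6 + 2.214 = -19.4 dBu.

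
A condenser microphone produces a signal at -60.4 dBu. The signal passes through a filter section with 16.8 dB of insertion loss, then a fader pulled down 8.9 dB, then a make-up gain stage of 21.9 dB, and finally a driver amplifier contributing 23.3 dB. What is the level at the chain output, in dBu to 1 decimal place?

-40.9 dBu

In dB, series stages simply add:
-60.4 − 16.8 − 8.9 + 21.9 + 23.3 = -40.9 dBu.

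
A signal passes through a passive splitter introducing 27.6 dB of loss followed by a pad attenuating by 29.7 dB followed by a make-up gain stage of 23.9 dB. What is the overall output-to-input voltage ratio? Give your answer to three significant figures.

Net gain = (−27.6) + (−29.7) + 23.9 = -33.4 dB.
Voltage ratio = 10^(-33.4/20) = 0.0214.

0.0214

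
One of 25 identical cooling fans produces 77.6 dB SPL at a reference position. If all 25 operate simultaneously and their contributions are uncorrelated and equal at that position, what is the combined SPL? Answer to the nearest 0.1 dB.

91.6 dB SPL

25 equal incoherent sources raise the level by 10·log₁₀(25) = 13.98 dB.
L_total = 77.6 + 13.98 = 91.6 dB SPL.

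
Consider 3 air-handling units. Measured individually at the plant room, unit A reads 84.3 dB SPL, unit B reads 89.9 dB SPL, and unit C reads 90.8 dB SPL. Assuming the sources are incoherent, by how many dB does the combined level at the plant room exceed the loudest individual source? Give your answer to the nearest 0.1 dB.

3.1 dB

Uncorrelated sources add in intensity (power), not in dB.
L_total = 10·log₁₀(10^(84.3/10) + 10^(89.9/10) + 10^(90.8/10)) = 93.89 dB SPL.
Excess over the loudest (90.8 dB): 93.89 − 90.8 = 3.1 dB.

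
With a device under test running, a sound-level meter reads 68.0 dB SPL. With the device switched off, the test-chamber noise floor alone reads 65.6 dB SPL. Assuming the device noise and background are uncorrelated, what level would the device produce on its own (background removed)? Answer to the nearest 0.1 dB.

Background correction is a power subtraction:
L_src = 10·log₁₀(10^(68.0/10) − 10^(65.6/10)) = 10·log₁₀(2679000) = 64.3 dB SPL.

64.3 dB SPL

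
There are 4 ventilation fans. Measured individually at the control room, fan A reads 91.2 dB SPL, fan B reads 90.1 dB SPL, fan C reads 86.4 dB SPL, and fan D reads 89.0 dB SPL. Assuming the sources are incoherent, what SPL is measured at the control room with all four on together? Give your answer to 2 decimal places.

Add the sources as powers (linear), then convert back to dB:
L_total = 10·log₁₀(10^(91.2/10) + 10^(90.1/10) + 10^(86.4/10) + 10^(89.0/10)) = 10·log₁₀(3572000000) = 95.53 dB SPL.

95.53 dB SPL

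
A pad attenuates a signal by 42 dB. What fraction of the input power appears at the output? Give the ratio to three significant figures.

0.0000631

Power ratio = 10^(dB/10).
10^(-42/10) = 10^(-4.200) = 0.0000631.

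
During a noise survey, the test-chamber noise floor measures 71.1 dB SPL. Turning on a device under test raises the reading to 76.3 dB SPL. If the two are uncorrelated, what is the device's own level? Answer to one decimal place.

74.7 dB SPL

Background correction is a power subtraction:
L_src = 10·log₁₀(10^(76.3/10) − 10^(71.1/10)) = 10·log₁₀(29780000) = 74.7 dB SPL.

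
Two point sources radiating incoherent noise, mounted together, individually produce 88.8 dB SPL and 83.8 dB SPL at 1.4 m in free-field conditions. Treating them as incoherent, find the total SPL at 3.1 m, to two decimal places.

Combined at 1.4 m: 10·log₁₀(10^(88.8/10)+10^(83.8/10)) = 89.993 dB SPL.
Then apply −20·log₁₀(3.1/1.4) = -6.905 dB → 83.09 dB SPL.

83.09 dB SPL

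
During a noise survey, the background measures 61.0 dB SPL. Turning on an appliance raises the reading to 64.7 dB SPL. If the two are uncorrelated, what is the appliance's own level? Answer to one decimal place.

62.3 dB SPL

Subtract intensities: L_src = 10·log₁₀(10^(L_total/10) − 10^(L_bg/10)).
L_src = 10·log₁₀(10^(64.7/10) − 10^(61.0/10)) = 10·log₁₀(1692000) = 62.3 dB SPL.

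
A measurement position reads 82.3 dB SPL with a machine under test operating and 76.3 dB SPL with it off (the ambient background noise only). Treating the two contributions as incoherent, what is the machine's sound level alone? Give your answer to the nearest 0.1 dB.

Remove the background by subtracting linear intensities:
L_src = 10·log₁₀(10^(82.3/10) − 10^(76.3/10)) = 10·log₁₀(127200000) = 81.0 dB SPL.

81.0 dB SPL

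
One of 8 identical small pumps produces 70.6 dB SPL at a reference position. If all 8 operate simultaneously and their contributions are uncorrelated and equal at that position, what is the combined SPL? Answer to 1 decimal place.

8 equal incoherent sources raise the level by 10·log₁₀(8) = 9.03 dB.
L_total = 70.6 + 9.03 = 79.6 dB SPL.

79.6 dB SPL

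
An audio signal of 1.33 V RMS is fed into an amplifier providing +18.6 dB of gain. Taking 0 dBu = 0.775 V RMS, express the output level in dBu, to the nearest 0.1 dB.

Input level: 20·log₁₀(1.33/0.775) = 4.69 dBu.
Output: 4.69 + 18.6 = +23.3 dBu.

+23.3 dBu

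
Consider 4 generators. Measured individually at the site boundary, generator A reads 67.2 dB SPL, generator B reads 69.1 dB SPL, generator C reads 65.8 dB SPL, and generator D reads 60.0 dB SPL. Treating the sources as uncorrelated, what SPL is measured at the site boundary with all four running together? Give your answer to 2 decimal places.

Incoherent sources sum as intensities:
L_total = 10·log₁₀(10^(67.2/10) + 10^(69.1/10) + 10^(65.8/10) + 10^(60.0/10)) = 10·log₁₀(18180000) = 72.60 dB SPL.

72.60 dB SPL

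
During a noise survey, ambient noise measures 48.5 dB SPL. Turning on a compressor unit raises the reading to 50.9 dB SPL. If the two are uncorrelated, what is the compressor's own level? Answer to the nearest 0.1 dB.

47.2 dB SPL

Subtract intensities: L_src = 10·log₁₀(10^(L_total/10) − 10^(L_bg/10)).
L_src = 10·log₁₀(10^(50.9/10) − 10^(48.5/10)) = 10·log₁₀(52230) = 47.2 dB SPL.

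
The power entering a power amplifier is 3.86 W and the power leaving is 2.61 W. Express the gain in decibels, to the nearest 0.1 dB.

Power ratio → dB uses the 10·log₁₀ form:
10·log₁₀(2.61/3.86) = 10·log₁₀(0.6762) = -1.7 dB.

-1.7 dB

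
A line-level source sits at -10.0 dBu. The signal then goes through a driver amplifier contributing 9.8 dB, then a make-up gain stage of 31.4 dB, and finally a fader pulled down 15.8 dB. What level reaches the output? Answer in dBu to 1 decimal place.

In dB, series stages simply add:
-10.0 + 9.8 + 31.4 − 15.8 = +15.4 dBu.

+15.4 dBu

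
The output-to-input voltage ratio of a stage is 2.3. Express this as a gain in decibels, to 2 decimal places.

Voltage ratio → dB uses the 20·log₁₀ form:
20·log₁₀(2.3) = 7.23 dB.

7.23 dB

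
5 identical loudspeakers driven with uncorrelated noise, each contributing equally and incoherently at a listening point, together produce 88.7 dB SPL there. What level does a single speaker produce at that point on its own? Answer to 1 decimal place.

5 equal incoherent sources add 10·log₁₀(5) = 6.99 dB over one source.
L_one = 88.7 − 6.99 = 81.7 dB SPL.

81.7 dB SPL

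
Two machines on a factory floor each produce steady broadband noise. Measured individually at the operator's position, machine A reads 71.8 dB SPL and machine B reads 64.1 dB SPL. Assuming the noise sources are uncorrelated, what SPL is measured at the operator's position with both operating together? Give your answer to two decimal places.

72.48 dB SPL

Uncorrelated sources add in intensity (power), not in dB.
L_total = 10·log₁₀(10^(71.8/10) + 10^(64.1/10)) = 10·log₁₀(17710000) = 72.48 dB SPL.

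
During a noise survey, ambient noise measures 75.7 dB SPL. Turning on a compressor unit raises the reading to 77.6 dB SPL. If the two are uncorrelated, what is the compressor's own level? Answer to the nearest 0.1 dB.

73.1 dB SPL

Subtract intensities: L_src = 10·log₁₀(10^(L_total/10) − 10^(L_bg/10)).
L_src = 10·log₁₀(10^(77.6/10) − 10^(75.7/10)) = 10·log₁₀(20390000) = 73.1 dB SPL.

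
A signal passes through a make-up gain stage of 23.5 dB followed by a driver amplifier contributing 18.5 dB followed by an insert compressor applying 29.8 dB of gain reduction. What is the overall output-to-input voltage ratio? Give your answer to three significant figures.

4.07

Net gain = 23.5 + 18.5 + (−29.8) = 12.2 dB.
Voltage ratio = 10^(12.2/20) = 4.07.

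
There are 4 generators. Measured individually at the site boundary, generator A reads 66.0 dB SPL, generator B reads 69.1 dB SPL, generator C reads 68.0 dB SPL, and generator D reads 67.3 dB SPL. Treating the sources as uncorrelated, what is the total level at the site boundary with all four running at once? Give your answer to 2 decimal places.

73.76 dB SPL

Add the sources as powers (linear), then convert back to dB:
L_total = 10·log₁₀(10^(66.0/10) + 10^(69.1/10) + 10^(68.0/10) + 10^(67.3/10)) = 10·log₁₀(23790000) = 73.76 dB SPL.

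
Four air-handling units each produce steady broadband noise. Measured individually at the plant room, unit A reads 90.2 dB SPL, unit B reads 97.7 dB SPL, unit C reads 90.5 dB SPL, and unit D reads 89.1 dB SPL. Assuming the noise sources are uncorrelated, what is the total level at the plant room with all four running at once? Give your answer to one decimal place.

99.5 dB SPL

Uncorrelated sources add in intensity (power), not in dB.
L_total = 10·log₁₀(10^(90.2/10) + 10^(97.7/10) + 10^(90.5/10) + 10^(89.1/10)) = 10·log₁₀(8870000000) = 99.5 dB SPL.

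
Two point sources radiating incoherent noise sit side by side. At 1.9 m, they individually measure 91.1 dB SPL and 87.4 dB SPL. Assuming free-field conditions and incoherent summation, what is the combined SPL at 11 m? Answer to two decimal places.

77.39 dB SPL

Combined at 1.9 m: 10·log₁₀(10^(91.1/10)+10^(87.4/10)) = 92.643 dB SPL.
Then apply −20·log₁₀(11/1.9) = -15.253 dB → 77.39 dB SPL.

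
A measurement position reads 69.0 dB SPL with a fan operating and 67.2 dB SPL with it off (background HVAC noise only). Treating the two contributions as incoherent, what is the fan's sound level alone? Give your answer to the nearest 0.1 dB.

64.3 dB SPL

Background correction is a power subtraction:
L_src = 10·log₁₀(10^(69.0/10) − 10^(67.2/10)) = 10·log₁₀(2695000) = 64.3 dB SPL.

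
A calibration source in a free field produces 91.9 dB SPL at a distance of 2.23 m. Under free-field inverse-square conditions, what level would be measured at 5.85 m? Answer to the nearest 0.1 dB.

For a point source in a free field, ΔL = −20·log₁₀(d₂/d₁).
ΔL = −20·log₁₀(5.85/2.23) = -8.38 dB, so L₂ = 91.9 + (-8.38) = 83.5 dB SPL.

83.5 dB SPL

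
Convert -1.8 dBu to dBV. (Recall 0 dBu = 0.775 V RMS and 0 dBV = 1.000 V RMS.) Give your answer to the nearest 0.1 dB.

The offset between the scales is 20·log₁₀(0.775/1.000) = −2.214 dB.
So dBV = -1.8 − 2.214 = -4.0 dBV.

-4.0 dBV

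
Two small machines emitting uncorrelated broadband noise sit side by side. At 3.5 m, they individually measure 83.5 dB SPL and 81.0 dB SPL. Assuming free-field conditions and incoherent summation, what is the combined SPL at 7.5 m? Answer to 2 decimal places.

78.82 dB SPL

Combined at 3.5 m: 10·log₁₀(10^(83.5/10)+10^(81.0/10)) = 85.438 dB SPL.
Then apply −20·log₁₀(7.5/3.5) = -6.620 dB → 78.82 dB SPL.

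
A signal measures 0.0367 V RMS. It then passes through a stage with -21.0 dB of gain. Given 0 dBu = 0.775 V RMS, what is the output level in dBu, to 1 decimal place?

-47.5 dBu

Input level: 20·log₁₀(0.0367/0.775) = -26.49 dBu.
Output: -26.49 − 21.0 = -47.5 dBu.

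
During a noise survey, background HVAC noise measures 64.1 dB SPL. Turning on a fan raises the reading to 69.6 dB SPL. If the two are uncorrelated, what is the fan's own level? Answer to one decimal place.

68.2 dB SPL

Remove the background by subtracting linear intensities:
L_src = 10·log₁₀(10^(69.6/10) − 10^(64.1/10)) = 10·log₁₀(6550000) = 68.2 dB SPL.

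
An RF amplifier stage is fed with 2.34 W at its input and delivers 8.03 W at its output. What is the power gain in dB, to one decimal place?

5.4 dB

Power ratio → dB uses the 10·log₁₀ form:
10·log₁₀(8.03/2.34) = 10·log₁₀(3.432) = 5.4 dB.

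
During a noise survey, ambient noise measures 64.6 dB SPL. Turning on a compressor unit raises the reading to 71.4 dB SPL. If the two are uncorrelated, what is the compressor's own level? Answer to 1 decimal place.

70.4 dB SPL

Background correction is a power subtraction:
L_src = 10·log₁₀(10^(71.4/10) − 10^(64.6/10)) = 10·log₁₀(10920000) = 70.4 dB SPL.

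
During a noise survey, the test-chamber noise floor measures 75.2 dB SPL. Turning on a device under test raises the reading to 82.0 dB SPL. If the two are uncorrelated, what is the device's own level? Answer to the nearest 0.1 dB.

81.0 dB SPL

Remove the background by subtracting linear intensities:
L_src = 10·log₁₀(10^(82.0/10) − 10^(75.2/10)) = 10·log₁₀(125400000) = 81.0 dB SPL.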